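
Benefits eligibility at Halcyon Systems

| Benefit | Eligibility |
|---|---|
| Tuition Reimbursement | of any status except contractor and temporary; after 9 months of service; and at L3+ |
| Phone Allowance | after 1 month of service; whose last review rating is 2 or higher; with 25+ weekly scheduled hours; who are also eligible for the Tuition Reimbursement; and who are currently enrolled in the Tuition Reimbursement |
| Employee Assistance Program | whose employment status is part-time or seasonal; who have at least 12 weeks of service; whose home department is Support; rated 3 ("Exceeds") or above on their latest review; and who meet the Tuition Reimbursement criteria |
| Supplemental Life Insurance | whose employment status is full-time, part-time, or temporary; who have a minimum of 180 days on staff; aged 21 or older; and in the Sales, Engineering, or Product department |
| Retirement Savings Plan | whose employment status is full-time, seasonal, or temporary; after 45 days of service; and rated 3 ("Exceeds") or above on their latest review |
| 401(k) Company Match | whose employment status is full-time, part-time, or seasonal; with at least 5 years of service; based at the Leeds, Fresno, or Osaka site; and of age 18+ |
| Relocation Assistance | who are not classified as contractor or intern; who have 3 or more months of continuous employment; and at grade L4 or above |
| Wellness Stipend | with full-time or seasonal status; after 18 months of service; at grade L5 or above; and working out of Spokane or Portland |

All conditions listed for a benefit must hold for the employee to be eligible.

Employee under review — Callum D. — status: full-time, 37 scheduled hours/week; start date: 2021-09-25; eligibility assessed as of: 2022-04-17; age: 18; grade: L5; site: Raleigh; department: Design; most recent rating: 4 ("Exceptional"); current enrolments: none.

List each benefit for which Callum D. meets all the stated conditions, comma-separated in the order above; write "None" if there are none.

Retirement Savings Plan, Relocation Assistance

Service from 2021-09-25 to 2022-04-17: 204 days.
Tuition Reimbursement — status full-time ✓ (not excluded); service 204 days < 9 months (≈270 days) ✗ → not eligible.
Phone Allowance — service 204 days ≥ 1 month (≈30 days) ✓; rating 4 ≥ 2 ✓; 37 hrs/wk ≥ 25 ✓; not eligible for Tuition Reimbursement ✗ → not eligible.
Employee Assistance Program — status full-time ✗ (requires part-time or seasonal) → not eligible.
Supplemental Life Insurance — status full-time ✓; service 204 days ≥ 180 days ✓; age 18 < 21 ✗ → not eligible.
Retirement Savings Plan — status full-time ✓; service 204 days ≥ 45 days ✓; rating 4 ≥ 3 ✓ → eligible.
401(k) Company Match — status full-time ✓; service 204 days < 5 years (≈1825 days) ✗ → not eligible.
Relocation Assistance — status full-time ✓ (not excluded); service 204 days ≥ 3 months (≈90 days) ✓; grade L5 ≥ L4 ✓ → eligible.
Wellness Stipend — status full-time ✓; service 204 days < 18 months (≈540 days) ✗ → not eligible.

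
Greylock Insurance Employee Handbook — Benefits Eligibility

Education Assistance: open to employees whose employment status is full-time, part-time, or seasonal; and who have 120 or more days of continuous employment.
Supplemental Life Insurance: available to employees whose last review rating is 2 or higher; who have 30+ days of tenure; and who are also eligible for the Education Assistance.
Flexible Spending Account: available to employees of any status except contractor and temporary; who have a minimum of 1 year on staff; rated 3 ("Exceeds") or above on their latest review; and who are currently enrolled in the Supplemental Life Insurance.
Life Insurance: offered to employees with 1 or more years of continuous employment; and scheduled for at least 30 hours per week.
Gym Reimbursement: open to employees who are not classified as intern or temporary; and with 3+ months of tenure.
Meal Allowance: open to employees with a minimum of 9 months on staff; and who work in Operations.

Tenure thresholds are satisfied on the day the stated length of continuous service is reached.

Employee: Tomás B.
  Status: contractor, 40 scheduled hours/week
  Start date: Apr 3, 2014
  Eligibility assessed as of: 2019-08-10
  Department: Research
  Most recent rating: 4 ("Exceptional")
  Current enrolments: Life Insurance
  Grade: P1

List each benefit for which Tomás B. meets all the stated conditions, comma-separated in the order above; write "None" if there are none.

Service from Apr 3, 2014 to 2019-08-10: 1955 days.
Education Assistance — status contractor ✗ (requires full-time, part-time, or seasonal) → not eligible.
Supplemental Life Insurance — rating 4 ≥ 2 ✓; service 1955 days ≥ 30 days ✓; not eligible for Education Assistance ✗ → not eligible.
Flexible Spending Account — status contractor ✗ (excluded) → not eligible.
Life Insurance — service 1955 days ≥ 1 year (≈365 days) ✓; 40 hrs/wk ≥ 30 ✓ → eligible.
Gym Reimbursement — status contractor ✓ (not excluded); service 1955 days ≥ 3 months (≈90 days) ✓ → eligible.
Meal Allowance — service 1955 days ≥ 9 months (≈270 days) ✓; dept Research ✗ → not eligible.

Life Insurance, Gym Reimbursement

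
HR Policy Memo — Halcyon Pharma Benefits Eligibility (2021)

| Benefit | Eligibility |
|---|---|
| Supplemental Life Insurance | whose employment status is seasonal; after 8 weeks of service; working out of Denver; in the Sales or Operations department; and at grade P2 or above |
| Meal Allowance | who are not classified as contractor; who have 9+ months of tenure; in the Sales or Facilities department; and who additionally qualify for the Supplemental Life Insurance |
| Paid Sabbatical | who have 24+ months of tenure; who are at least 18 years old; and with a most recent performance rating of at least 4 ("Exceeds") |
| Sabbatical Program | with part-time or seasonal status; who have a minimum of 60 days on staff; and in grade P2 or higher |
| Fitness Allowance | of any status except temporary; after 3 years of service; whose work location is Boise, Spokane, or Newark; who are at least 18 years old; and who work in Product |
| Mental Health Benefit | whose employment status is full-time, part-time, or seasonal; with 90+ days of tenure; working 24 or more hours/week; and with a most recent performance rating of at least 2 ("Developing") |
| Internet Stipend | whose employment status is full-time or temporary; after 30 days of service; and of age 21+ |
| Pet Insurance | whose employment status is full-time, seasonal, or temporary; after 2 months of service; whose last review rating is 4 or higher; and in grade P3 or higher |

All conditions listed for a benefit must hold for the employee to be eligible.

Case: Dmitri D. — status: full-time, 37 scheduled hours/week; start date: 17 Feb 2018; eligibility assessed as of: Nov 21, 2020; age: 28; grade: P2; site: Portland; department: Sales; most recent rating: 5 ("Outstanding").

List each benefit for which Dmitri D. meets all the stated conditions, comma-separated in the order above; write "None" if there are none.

Service from 17 Feb 2018 to Nov 21, 2020: 1008 days.
Supplemental Life Insurance — status full-time ✗ (requires seasonal) → not eligible.
Meal Allowance — status full-time ✓ (not excluded); service 1008 days ≥ 9 months (≈270 days) ✓; dept Sales ✓; not eligible for Supplemental Life Insurance ✗ → not eligible.
Paid Sabbatical — service 1008 days ≥ 24 months (≈720 days) ✓; age 28 ≥ 18 ✓; rating 5 ≥ 4 ✓ → eligible.
Sabbatical Program — status full-time ✗ (requires part-time or seasonal) → not eligible.
Fitness Allowance — status full-time ✓ (not excluded); service 1008 days < 3 years (≈1095 days) ✗ → not eligible.
Mental Health Benefit — status full-time ✓; service 1008 days ≥ 90 days ✓; 37 hrs/wk ≥ 24 ✓; rating 5 ≥ 2 ✓ → eligible.
Internet Stipend — status full-time ✓; service 1008 days ≥ 30 days ✓; age 28 ≥ 21 ✓ → eligible.
Pet Insurance — status full-time ✓; service 1008 days ≥ 2 months (≈60 days) ✓; rating 5 ≥ 4 ✓; grade P2 < P3 ✗ → not eligible.

Paid Sabbatical, Mental Health Benefit, Internet Stipend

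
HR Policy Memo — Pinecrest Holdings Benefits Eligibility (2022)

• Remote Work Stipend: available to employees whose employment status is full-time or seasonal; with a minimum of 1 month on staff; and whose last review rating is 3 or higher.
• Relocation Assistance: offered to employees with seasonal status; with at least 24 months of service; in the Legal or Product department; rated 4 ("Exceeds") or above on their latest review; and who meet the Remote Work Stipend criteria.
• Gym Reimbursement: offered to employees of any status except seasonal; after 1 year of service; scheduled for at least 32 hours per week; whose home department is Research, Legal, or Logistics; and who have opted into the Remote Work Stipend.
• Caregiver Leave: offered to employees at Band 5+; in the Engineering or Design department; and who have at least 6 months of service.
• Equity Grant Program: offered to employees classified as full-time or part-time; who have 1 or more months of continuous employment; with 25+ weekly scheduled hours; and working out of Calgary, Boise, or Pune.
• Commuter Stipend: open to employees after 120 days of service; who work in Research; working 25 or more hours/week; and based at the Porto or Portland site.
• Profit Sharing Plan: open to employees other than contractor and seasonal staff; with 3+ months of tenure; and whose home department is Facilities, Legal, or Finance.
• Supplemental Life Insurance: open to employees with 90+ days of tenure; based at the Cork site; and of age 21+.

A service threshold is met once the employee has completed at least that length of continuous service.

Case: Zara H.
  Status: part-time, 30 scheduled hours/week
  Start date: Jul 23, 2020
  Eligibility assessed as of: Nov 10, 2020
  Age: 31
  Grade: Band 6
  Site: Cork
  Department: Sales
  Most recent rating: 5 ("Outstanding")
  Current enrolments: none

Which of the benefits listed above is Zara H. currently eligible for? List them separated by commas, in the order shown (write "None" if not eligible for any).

Service from Jul 23, 2020 to Nov 10, 2020: 110 days.
Remote Work Stipend — status part-time ✗ (requires full-time or seasonal) → not eligible.
Relocation Assistance — status part-time ✗ (requires seasonal) → not eligible.
Gym Reimbursement — status part-time ✓ (not excluded); service 110 days < 1 year (≈365 days) ✗ → not eligible.
Caregiver Leave — grade Band 6 ≥ Band 5 ✓; dept Sales ✗ → not eligible.
Equity Grant Program — status part-time ✓; service 110 days ≥ 1 month (≈30 days) ✓; 30 hrs/wk ≥ 25 ✓; site Cork ✗ (not Calgary, Boise, or Pune) → not eligible.
Commuter Stipend — service 110 days < 120 days ✗ → not eligible.
Profit Sharing Plan — status part-time ✓ (not excluded); service 110 days ≥ 3 months (≈90 days) ✓; dept Sales ✗ → not eligible.
Supplemental Life Insurance — service 110 days ≥ 90 days ✓; site Cork ✓; age 31 ≥ 21 ✓ → eligible.

Supplemental Life Insurance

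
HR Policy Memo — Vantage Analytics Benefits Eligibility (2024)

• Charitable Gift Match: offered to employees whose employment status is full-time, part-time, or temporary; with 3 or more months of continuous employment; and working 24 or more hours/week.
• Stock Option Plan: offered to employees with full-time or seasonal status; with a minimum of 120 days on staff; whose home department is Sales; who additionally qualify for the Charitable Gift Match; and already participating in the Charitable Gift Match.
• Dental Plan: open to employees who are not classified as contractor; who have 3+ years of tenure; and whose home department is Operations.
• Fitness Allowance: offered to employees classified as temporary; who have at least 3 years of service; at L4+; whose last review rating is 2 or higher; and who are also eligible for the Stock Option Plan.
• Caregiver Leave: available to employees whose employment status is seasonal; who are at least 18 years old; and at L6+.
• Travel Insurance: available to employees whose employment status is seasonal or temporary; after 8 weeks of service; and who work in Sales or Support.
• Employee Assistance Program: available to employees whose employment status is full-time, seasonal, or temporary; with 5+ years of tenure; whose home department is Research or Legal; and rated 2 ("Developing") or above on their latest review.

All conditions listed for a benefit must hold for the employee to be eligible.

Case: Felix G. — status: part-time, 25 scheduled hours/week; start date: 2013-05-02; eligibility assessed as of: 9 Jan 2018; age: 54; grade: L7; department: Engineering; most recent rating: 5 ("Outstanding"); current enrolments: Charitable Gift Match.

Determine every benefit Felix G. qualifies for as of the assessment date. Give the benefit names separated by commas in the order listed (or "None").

Charitable Gift Match

Service from 2013-05-02 to 9 Jan 2018: 1713 days.
Charitable Gift Match — status part-time ✓; service 1713 days ≥ 3 months (≈90 days) ✓; 25 hrs/wk ≥ 24 ✓ → eligible.
Stock Option Plan — status part-time ✗ (requires full-time or seasonal) → not eligible.
Dental Plan — status part-time ✓ (not excluded); service 1713 days ≥ 3 years (≈1095 days) ✓; dept Engineering ✗ → not eligible.
Fitness Allowance — status part-time ✗ (requires temporary) → not eligible.
Caregiver Leave — status part-time ✗ (requires seasonal) → not eligible.
Travel Insurance — status part-time ✗ (requires seasonal or temporary) → not eligible.
Employee Assistance Program — status part-time ✗ (requires full-time, seasonal, or temporary) → not eligible.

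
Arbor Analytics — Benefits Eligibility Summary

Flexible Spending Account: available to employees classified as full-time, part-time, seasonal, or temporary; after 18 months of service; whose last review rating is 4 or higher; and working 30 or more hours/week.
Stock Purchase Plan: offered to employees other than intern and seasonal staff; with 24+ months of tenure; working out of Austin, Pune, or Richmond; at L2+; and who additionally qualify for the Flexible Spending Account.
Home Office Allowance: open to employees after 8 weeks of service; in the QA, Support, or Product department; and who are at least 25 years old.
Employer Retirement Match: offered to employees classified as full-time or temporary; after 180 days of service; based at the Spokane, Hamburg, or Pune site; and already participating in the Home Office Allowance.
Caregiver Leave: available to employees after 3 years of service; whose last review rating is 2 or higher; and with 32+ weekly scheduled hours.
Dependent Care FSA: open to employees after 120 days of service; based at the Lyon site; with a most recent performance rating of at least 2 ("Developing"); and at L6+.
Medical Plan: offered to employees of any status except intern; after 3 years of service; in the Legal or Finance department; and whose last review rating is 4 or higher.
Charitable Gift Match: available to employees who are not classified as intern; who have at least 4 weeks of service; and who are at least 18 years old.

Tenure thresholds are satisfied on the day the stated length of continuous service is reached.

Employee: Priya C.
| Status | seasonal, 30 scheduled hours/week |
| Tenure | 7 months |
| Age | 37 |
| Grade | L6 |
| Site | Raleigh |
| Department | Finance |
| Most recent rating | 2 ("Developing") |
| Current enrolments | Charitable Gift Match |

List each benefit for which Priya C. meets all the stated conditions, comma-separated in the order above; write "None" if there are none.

Flexible Spending Account — status seasonal ✓; service 7 months < 18 months ✗ → not eligible.
Stock Purchase Plan — status seasonal ✗ (excluded) → not eligible.
Home Office Allowance — service 7 months ≥ 8 weeks (≈56 days) ✓; dept Finance ✗ → not eligible.
Employer Retirement Match — status seasonal ✗ (requires full-time or temporary) → not eligible.
Caregiver Leave — service 7 months < 3 years (≈1095 days) ✗ → not eligible.
Dependent Care FSA — service 7 months ≥ 120 days ✓; site Raleigh ✗ (not Lyon) → not eligible.
Medical Plan — status seasonal ✓ (not excluded); service 7 months < 3 years (≈1095 days) ✗ → not eligible.
Charitable Gift Match — status seasonal ✓ (not excluded); service 7 months ≥ 4 weeks (≈28 days) ✓; age 37 ≥ 18 ✓ → eligible.

Charitable Gift Match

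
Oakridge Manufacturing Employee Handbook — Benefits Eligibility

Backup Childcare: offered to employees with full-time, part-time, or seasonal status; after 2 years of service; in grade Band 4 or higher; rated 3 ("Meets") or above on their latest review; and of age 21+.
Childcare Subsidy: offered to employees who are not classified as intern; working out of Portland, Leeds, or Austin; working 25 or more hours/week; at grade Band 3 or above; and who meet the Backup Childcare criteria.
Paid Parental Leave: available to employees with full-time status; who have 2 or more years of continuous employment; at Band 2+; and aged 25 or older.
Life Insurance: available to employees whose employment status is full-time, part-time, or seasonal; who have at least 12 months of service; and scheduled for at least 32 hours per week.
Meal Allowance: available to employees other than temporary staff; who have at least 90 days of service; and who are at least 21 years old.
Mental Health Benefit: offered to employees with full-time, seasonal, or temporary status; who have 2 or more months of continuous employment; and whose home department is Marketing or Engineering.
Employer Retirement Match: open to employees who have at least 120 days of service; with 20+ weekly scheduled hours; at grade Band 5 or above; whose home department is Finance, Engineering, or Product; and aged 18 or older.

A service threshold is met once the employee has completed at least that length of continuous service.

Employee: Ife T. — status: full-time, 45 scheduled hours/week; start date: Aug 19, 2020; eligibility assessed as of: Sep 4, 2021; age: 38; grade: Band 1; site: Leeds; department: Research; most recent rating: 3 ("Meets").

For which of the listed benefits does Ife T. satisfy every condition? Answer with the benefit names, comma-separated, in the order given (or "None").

Service from Aug 19, 2020 to Sep 4, 2021: 381 days.
Backup Childcare — status full-time ✓; service 381 days < 2 years (≈730 days) ✗ → not eligible.
Childcare Subsidy — status full-time ✓ (not excluded); site Leeds ✓; 45 hrs/wk ≥ 25 ✓; grade Band 1 < Band 3 ✗ → not eligible.
Paid Parental Leave — status full-time ✓; service 381 days < 2 years (≈730 days) ✗ → not eligible.
Life Insurance — status full-time ✓; service 381 days ≥ 12 months (≈360 days) ✓; 45 hrs/wk ≥ 32 ✓ → eligible.
Meal Allowance — status full-time ✓ (not excluded); service 381 days ≥ 90 days ✓; age 38 ≥ 21 ✓ → eligible.
Mental Health Benefit — status full-time ✓; service 381 days ≥ 2 months (≈60 days) ✓; dept Research ✗ → not eligible.
Employer Retirement Match — service 381 days ≥ 120 days ✓; 45 hrs/wk ≥ 20 ✓; grade Band 1 < Band 5 ✗ → not eligible.

Life Insurance, Meal Allowance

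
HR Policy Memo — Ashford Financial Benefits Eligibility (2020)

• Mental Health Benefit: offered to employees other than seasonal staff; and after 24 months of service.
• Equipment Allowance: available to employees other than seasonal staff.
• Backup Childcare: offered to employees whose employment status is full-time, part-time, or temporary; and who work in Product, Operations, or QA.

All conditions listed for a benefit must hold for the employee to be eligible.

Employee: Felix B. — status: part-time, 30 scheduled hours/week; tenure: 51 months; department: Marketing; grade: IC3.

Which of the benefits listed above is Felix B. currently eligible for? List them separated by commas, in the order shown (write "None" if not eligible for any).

Mental Health Benefit — status part-time ✓ (not excluded); service 51 months ≥ 24 months ✓ → eligible.
Equipment Allowance — status part-time ✓ (not excluded) → eligible.
Backup Childcare — status part-time ✓; dept Marketing ✗ → not eligible.

Mental Health Benefit, Equipment Allowance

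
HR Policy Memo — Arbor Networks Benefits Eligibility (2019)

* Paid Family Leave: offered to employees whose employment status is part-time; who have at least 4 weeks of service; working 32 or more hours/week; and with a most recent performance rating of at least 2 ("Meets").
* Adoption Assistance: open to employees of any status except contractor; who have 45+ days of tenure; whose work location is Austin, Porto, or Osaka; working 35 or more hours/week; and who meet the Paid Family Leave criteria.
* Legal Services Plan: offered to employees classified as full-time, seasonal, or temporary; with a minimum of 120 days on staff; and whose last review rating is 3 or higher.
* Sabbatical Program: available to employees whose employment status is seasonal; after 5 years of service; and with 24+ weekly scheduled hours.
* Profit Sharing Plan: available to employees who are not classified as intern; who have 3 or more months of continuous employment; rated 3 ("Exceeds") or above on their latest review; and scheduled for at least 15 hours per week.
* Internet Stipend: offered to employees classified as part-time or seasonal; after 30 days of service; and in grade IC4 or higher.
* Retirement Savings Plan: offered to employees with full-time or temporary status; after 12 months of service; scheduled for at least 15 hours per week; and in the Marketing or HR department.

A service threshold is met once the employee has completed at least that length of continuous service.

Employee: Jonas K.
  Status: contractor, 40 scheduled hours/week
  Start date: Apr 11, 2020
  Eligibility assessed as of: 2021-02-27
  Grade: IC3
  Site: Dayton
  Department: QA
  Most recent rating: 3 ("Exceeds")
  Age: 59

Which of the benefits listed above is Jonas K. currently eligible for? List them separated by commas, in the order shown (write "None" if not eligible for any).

Service from Apr 11, 2020 to 2021-02-27: 322 days.
Paid Family Leave — status contractor ✗ (requires part-time) → not eligible.
Adoption Assistance — status contractor ✗ (excluded) → not eligible.
Legal Services Plan — status contractor ✗ (requires full-time, seasonal, or temporary) → not eligible.
Sabbatical Program — status contractor ✗ (requires seasonal) → not eligible.
Profit Sharing Plan — status contractor ✓ (not excluded); service 322 days ≥ 3 months (≈90 days) ✓; rating 3 ≥ 3 ✓; 40 hrs/wk ≥ 15 ✓ → eligible.
Internet Stipend — status contractor ✗ (requires part-time or seasonal) → not eligible.
Retirement Savings Plan — status contractor ✗ (requires full-time or temporary) → not eligible.

Profit Sharing Plan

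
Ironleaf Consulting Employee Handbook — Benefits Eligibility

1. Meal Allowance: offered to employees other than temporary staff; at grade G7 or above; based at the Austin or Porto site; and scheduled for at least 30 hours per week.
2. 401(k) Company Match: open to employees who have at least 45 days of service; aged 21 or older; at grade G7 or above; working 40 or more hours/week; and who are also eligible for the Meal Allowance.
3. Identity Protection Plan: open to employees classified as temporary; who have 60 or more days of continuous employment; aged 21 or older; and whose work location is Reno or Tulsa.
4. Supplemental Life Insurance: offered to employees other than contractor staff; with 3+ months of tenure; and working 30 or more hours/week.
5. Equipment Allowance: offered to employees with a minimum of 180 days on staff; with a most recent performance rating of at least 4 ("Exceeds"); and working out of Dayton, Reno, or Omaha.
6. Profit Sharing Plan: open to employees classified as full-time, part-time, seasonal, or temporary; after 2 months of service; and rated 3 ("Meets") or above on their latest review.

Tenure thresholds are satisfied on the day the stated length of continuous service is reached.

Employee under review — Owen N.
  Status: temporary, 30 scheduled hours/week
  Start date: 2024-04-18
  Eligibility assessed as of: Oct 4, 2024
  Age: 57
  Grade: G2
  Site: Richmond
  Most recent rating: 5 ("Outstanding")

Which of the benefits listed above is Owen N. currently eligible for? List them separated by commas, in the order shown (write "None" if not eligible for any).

Service from 2024-04-18 to Oct 4, 2024: 169 days.
Meal Allowance — status temporary ✗ (excluded) → not eligible.
401(k) Company Match — service 169 days ≥ 45 days ✓; age 57 ≥ 21 ✓; grade G2 < G7 ✗ → not eligible.
Identity Protection Plan — status temporary ✓; service 169 days ≥ 60 days ✓; age 57 ≥ 21 ✓; site Richmond ✗ (not Reno or Tulsa) → not eligible.
Supplemental Life Insurance — status temporary ✓ (not excluded); service 169 days ≥ 3 months (≈90 days) ✓; 30 hrs/wk ≥ 30 ✓ → eligible.
Equipment Allowance — service 169 days < 180 days ✗ → not eligible.
Profit Sharing Plan — status temporary ✓; service 169 days ≥ 2 months (≈60 days) ✓; rating 5 ≥ 3 ✓ → eligible.

Supplemental Life Insurance, Profit Sharing Plan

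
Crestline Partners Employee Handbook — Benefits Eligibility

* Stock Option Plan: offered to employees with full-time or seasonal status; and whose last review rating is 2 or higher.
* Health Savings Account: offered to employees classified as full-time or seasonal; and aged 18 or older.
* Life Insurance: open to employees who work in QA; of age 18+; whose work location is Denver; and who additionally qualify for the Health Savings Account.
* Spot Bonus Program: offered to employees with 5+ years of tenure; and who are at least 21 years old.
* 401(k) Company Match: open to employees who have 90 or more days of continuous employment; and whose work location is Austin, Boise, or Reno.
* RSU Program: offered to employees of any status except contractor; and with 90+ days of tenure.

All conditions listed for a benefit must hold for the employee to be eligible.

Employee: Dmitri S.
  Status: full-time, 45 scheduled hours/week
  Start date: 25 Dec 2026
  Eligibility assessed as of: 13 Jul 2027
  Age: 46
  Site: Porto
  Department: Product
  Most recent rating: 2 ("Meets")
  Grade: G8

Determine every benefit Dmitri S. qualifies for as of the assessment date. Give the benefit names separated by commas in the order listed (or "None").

Service from 25 Dec 2026 to 13 Jul 2027: 200 days.
Stock Option Plan — status full-time ✓; rating 2 ≥ 2 ✓ → eligible.
Health Savings Account — status full-time ✓; age 46 ≥ 18 ✓ → eligible.
Life Insurance — dept Product ✗ → not eligible.
Spot Bonus Program — service 200 days < 5 years (≈1825 days) ✗ → not eligible.
401(k) Company Match — service 200 days ≥ 90 days ✓; site Porto ✗ (not Austin, Boise, or Reno) → not eligible.
RSU Program — status full-time ✓ (not excluded); service 200 days ≥ 90 days ✓ → eligible.

Stock Option Plan, Health Savings Account, RSU Program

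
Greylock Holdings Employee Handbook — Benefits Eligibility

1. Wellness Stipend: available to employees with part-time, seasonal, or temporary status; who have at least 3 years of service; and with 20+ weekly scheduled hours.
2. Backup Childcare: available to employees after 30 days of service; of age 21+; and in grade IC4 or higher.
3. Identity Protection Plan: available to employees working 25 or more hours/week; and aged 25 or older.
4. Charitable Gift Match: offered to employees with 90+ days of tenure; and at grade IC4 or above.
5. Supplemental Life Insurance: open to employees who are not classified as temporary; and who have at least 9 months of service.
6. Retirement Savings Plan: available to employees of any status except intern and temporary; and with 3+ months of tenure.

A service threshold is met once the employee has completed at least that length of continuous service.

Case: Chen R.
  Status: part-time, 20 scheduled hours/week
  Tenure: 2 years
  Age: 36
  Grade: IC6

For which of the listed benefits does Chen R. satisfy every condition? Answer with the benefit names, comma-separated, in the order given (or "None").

Backup Childcare, Charitable Gift Match, Supplemental Life Insurance, Retirement Savings Plan

Wellness Stipend — status part-time ✓; service 2 years < 3 years ✗ → not eligible.
Backup Childcare — service 2 years ≥ 30 days ✓; age 36 ≥ 21 ✓; grade IC6 ≥ IC4 ✓ → eligible.
Identity Protection Plan — 20 hrs/wk < 25 ✗ → not eligible.
Charitable Gift Match — service 2 years ≥ 90 days ✓; grade IC6 ≥ IC4 ✓ → eligible.
Supplemental Life Insurance — status part-time ✓ (not excluded); service 2 years ≥ 9 months (≈270 days) ✓ → eligible.
Retirement Savings Plan — status part-time ✓ (not excluded); service 2 years ≥ 3 months (≈90 days) ✓ → eligible.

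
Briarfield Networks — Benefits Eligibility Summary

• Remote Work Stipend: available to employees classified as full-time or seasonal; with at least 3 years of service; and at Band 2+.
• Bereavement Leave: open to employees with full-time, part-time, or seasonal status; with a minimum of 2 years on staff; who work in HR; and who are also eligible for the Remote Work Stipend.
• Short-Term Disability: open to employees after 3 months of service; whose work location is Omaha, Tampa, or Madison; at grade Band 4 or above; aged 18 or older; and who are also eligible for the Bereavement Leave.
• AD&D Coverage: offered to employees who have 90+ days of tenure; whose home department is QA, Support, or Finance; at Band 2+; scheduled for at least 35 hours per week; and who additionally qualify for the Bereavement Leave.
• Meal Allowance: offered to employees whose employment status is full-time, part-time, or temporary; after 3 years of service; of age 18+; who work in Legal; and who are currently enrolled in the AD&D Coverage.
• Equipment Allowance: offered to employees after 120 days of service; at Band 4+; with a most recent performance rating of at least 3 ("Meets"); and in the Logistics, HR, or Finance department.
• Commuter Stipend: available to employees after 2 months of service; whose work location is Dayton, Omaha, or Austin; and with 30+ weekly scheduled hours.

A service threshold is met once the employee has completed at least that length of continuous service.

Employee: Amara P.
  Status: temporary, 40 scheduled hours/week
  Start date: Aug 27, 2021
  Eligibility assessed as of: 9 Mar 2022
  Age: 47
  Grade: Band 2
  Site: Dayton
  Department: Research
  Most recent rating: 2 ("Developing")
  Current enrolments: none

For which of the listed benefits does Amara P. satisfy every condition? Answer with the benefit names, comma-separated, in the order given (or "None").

Commuter Stipend

Service from Aug 27, 2021 to 9 Mar 2022: 194 days.
Remote Work Stipend — status temporary ✗ (requires full-time or seasonal) → not eligible.
Bereavement Leave — status temporary ✗ (requires full-time, part-time, or seasonal) → not eligible.
Short-Term Disability — service 194 days ≥ 3 months (≈90 days) ✓; site Dayton ✗ (not Omaha, Tampa, or Madison) → not eligible.
AD&D Coverage — service 194 days ≥ 90 days ✓; dept Research ✗ → not eligible.
Meal Allowance — status temporary ✓; service 194 days < 3 years (≈1095 days) ✗ → not eligible.
Equipment Allowance — service 194 days ≥ 120 days ✓; grade Band 2 < Band 4 ✗ → not eligible.
Commuter Stipend — service 194 days ≥ 2 months (≈60 days) ✓; site Dayton ✓; 40 hrs/wk ≥ 30 ✓ → eligible.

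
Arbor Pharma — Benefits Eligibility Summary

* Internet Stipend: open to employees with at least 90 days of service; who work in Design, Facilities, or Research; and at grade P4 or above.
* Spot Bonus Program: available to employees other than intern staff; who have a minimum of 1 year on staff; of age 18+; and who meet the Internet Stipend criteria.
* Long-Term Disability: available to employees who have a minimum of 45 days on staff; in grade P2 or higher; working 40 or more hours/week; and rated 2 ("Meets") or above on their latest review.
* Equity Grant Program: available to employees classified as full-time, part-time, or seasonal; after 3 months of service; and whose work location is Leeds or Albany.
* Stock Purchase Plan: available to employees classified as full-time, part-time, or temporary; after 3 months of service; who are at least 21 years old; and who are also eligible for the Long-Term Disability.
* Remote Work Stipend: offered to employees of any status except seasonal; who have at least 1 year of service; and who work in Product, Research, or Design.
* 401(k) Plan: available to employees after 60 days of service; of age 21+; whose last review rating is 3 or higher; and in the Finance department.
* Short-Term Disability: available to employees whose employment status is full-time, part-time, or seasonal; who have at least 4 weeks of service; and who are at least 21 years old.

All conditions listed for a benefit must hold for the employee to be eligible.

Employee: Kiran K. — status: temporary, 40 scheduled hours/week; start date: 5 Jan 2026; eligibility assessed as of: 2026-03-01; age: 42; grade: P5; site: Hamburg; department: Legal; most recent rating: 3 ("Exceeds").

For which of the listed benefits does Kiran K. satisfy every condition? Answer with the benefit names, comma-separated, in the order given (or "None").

Long-Term Disability

Service from 5 Jan 2026 to 2026-03-01: 55 days.
Internet Stipend — service 55 days < 90 days ✗ → not eligible.
Spot Bonus Program — status temporary ✓ (not excluded); service 55 days < 1 year (≈365 days) ✗ → not eligible.
Long-Term Disability — service 55 days ≥ 45 days ✓; grade P5 ≥ P2 ✓; 40 hrs/wk ≥ 40 ✓; rating 3 ≥ 2 ✓ → eligible.
Equity Grant Program — status temporary ✗ (requires full-time, part-time, or seasonal) → not eligible.
Stock Purchase Plan — status temporary ✓; service 55 days < 3 months (≈90 days) ✗ → not eligible.
Remote Work Stipend — status temporary ✓ (not excluded); service 55 days < 1 year (≈365 days) ✗ → not eligible.
401(k) Plan — service 55 days < 60 days ✗ → not eligible.
Short-Term Disability — status temporary ✗ (requires full-time, part-time, or seasonal) → not eligible.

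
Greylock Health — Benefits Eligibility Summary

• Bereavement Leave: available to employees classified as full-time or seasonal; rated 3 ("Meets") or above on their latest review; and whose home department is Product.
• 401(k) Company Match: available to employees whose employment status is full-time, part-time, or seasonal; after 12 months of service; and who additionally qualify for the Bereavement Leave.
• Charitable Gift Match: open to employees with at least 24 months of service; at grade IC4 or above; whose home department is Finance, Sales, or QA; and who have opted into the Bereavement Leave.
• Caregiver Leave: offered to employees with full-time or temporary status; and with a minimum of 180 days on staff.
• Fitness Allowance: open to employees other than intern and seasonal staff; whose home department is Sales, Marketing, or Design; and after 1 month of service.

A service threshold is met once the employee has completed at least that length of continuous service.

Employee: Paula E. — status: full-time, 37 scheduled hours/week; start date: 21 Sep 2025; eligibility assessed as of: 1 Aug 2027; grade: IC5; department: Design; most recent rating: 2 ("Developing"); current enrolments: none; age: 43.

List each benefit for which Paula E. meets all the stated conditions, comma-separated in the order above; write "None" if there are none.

Service from 21 Sep 2025 to 1 Aug 2027: 679 days.
Bereavement Leave — status full-time ✓; rating 2 < 3 ✗ → not eligible.
401(k) Company Match — status full-time ✓; service 679 days ≥ 12 months (≈360 days) ✓; not eligible for Bereavement Leave ✗ → not eligible.
Charitable Gift Match — service 679 days < 24 months (≈720 days) ✗ → not eligible.
Caregiver Leave — status full-time ✓; service 679 days ≥ 180 days ✓ → eligible.
Fitness Allowance — status full-time ✓ (not excluded); dept Design ✓; service 679 days ≥ 1 month (≈30 days) ✓ → eligible.

Caregiver Leave, Fitness Allowance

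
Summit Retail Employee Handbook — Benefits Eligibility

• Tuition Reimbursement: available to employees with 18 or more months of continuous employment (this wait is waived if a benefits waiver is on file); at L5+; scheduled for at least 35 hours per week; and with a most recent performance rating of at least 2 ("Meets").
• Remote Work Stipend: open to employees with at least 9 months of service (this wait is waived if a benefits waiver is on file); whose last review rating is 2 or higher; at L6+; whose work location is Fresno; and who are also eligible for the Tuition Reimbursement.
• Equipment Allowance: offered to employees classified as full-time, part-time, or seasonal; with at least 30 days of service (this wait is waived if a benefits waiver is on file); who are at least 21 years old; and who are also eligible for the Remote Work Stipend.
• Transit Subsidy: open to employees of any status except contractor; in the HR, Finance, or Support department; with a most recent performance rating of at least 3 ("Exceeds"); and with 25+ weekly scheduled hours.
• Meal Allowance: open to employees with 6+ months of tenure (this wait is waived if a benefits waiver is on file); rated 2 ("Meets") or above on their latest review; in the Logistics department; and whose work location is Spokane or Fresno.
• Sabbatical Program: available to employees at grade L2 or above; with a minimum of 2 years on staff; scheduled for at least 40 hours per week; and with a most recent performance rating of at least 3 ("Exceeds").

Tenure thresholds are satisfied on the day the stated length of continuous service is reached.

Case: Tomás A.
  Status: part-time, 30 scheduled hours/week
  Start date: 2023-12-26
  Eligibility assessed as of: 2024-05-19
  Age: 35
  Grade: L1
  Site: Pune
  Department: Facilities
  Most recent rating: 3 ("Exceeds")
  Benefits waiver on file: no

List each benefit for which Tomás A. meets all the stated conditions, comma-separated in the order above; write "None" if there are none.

Service from 2023-12-26 to 2024-05-19: 145 days.
Tuition Reimbursement — no waiver, service 145 days < 18 months (≈540 days) ✗ → not eligible.
Remote Work Stipend — no waiver, service 145 days < 9 months (≈270 days) ✗ → not eligible.
Equipment Allowance — status part-time ✓; no waiver, service 145 days ≥ 30 days ✓; age 35 ≥ 21 ✓; not eligible for Remote Work Stipend ✗ → not eligible.
Transit Subsidy — status part-time ✓ (not excluded); dept Facilities ✗ → not eligible.
Meal Allowance — no waiver, service 145 days < 6 months (≈180 days) ✗ → not eligible.
Sabbatical Program — grade L1 < L2 ✗ → not eligible.

None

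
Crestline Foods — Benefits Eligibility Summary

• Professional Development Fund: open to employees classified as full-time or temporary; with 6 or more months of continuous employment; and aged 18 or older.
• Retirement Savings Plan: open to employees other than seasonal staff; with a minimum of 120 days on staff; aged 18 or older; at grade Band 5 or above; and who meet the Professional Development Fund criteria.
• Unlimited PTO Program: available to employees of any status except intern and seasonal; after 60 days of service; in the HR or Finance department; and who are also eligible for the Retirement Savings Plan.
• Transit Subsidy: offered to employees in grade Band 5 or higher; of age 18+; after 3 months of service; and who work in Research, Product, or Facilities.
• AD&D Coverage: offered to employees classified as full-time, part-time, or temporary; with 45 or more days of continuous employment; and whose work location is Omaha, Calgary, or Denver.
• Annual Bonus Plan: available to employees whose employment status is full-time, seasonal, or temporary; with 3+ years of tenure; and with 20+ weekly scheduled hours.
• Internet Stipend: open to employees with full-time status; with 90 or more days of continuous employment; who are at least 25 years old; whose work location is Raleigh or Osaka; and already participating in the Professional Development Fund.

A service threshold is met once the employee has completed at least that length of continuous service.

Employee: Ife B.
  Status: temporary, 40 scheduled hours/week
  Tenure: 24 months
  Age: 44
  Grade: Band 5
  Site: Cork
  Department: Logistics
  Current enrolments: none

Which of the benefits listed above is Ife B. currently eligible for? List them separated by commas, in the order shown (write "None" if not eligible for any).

Professional Development Fund, Retirement Savings Plan

Professional Development Fund — status temporary ✓; service 24 months ≥ 6 months ✓; age 44 ≥ 18 ✓ → eligible.
Retirement Savings Plan — status temporary ✓ (not excluded); service 24 months ≥ 120 days ✓; age 44 ≥ 18 ✓; grade Band 5 ≥ Band 5 ✓; eligible for Professional Development Fund ✓ → eligible.
Unlimited PTO Program — status temporary ✓ (not excluded); service 24 months ≥ 60 days ✓; dept Logistics ✗ → not eligible.
Transit Subsidy — grade Band 5 ≥ Band 5 ✓; age 44 ≥ 18 ✓; service 24 months ≥ 3 months ✓; dept Logistics ✗ → not eligible.
AD&D Coverage — status temporary ✓; service 24 months ≥ 45 days ✓; site Cork ✗ (not Omaha, Calgary, or Denver) → not eligible.
Annual Bonus Plan — status temporary ✓; service 24 months < 3 years (≈1095 days) ✗ → not eligible.
Internet Stipend — status temporary ✗ (requires full-time) → not eligible.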